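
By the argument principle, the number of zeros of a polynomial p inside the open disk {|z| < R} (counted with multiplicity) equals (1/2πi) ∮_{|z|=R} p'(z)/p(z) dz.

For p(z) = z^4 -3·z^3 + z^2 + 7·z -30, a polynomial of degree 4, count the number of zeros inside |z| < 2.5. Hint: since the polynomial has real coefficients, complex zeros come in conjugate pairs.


The zeros of p are: 3, (1 + 2i), (1 - 2i), -2.
Their magnitudes are: 3, 2.236, 2.236, 2.
Zeros with |z| < R = 2.5: (1 + 2i), (1 - 2i), -2.
Count = 3.
By the argument principle, (1/2πi) ∮_{|z|=R} p'(z)/p(z) dz equals exactly this count.

Number of zeros inside |z| < 2.5: 3.


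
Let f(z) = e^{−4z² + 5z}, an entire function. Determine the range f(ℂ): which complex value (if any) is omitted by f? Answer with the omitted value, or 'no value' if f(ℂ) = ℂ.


Little Picard bounds the complement of f(ℂ) to at most one point.
The exponent g(z) = −4z² + 5z is a nonconstant polynomial, hence surjective onto ℂ. So e^{g(z)} takes every value in {e^w : w ∈ ℂ} = ℂ ∖ {0}. Adding 0 shifts the range to ℂ ∖ {0}. f omits exactly 0.

Omitted value: 0.


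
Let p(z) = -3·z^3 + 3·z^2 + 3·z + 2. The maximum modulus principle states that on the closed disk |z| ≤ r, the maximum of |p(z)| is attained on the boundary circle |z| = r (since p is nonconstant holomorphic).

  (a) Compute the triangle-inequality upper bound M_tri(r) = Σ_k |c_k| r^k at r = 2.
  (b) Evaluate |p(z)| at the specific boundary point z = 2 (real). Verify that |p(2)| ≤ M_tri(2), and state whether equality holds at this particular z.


Coefficients: c_0 = 2, c_1 = 3, c_2 = 3, c_3 = -3. Radius r = 2.
Part (a). Triangle bound: M_tri(r) = Σ_k |c_k| r^k
  = |2|·2^0 + |3|·2^1 + |3|·2^2 + |-3|·2^3
  = 2 + 6 + 12 + 24 = 44.
This bounds M(r) := max_{|z|=r} |p(z)| from above; equality holds iff all terms c_k z^k can be made to align in phase at a single z on |z|=r.
Part (b). At z = 2 (real, on the circle |z| = r):
  p(2) = (2)·2^0 + (3)·2^1 + (3)·2^2 + (-3)·2^3 = -4.
  |p(2)| = 4.
Check: |p(2)| = 4 ≤ 44 = M_tri(2). ✓ Equality does not hold at z = 2 (the coefficients have mixed signs, so the terms do not all align in phase there).

M_tri(2) = 44; |p(2)| = 4; equality at z=2: no.


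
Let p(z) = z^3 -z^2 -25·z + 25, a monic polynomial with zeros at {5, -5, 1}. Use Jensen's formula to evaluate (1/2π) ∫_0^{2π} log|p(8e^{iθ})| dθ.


Zeros: -5, 1, 5; r = 8.
Inside |z| < r: -5, 1, 5. Outside (|z| ≥ r): ∅.
p(0) = 25, so log|p(0)| = log(25) = 3.2189.
Apply Jensen: I(r) = log|p(0)| + Σ_k log(r/|z_k|), summed over zeros inside |z| < r.
  log(r/|z_k|) for z_k = 5: log(8/5) = 0.4700
  log(r/|z_k|) for z_k = -5: log(8/5) = 0.4700
  log(r/|z_k|) for z_k = 1: log(8/1) = 2.0794
Sum over inside zeros: 3.0194.
I(r) = log|p(0)| + (inside sum) = 3.2189 + 3.0194 = 6.2383.
Closed form (all zeros inside, monic): I(r) = n·log(r) = 3·log(8) = 6.2383. ✓

I(r) ≈ 6.2383.


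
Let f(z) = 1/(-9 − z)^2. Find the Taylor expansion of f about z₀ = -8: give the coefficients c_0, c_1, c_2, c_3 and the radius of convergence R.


Let w = z − z₀, so z = z₀ + w.
Then -9 − z = -9 − (z₀ + w) = (-9 − z₀) − w = -1 − w.
f(z) = 1/(-1 − w)^2 = (1/(-1)^2) · (1 − w/(-1))^{−2}.
By the binomial series (1−u)^{−2} = Σ_{n≥0} C(n+1, 1) u^n for |u|<1, with u = w/(-1):
  c_n = C(n+1, 1) / (-1)^(n+2).
  c_0 = 1/(-1)^2 = 1.
  c_1 = 2/(-1)^3 = -2.
  c_2 = 3/(-1)^4 = 3.
  c_3 = 4/(-1)^5 = -4.
The series is valid for |w/d| < 1, i.e. |z − z₀| < |d|.
Radius of convergence: R = |-9 − z₀| = |-1| = 1 (distance from z₀ to the singularity z = -9).

c_0 = 1, c_1 = -2, c_2 = 3, c_3 = -4; R = 1.


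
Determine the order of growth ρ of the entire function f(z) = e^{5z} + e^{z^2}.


Each summand is entire of order 1 and 2 respectively (as in the single-exponential case). The order of a sum is at most the max of the orders, so ρ ≤ 2. For the lower bound: on |z|=r choose arg z so that 1z^2 is real positive; then |e^{1z^2}| = e^{1r^2} while |e^{5z}| ≤ e^{5r^1} = o(e^{1r^2}). So |f| ≥ e^{1r^2}(1 − o(1)) and ρ ≥ 2. Hence ρ = max(1, 2) = 2.
Therefore ρ = 2.

Order ρ = 2.


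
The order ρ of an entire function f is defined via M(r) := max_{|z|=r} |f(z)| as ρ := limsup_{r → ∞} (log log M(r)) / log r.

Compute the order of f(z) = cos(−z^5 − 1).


Write cos(w) = (e^{iw} ± e^{−iw})/(2 or 2i), so |cos(w)| ≤ e^{|w|}. With w = −z^5 − 1, |w| ≤ 1r^5 + 1 on |z|=r, giving M(r) ≤ e^{1r^5 + 1} and ρ ≤ 5. For the lower bound, choose z on |z|=r with -1z^5 purely imaginary of modulus 1r^5; then |cos(−z^5 − 1)| grows like e^{1r^5}/2, so ρ ≥ 5. Hence ρ = 5.
Therefore ρ = 5.

Order ρ = 5.


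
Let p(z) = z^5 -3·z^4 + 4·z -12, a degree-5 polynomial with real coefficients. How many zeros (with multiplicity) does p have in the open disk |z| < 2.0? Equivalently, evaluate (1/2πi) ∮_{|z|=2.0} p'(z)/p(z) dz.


The zeros of p are: (1 + 1i), (1 - 1i), (-1 + 1i), (-1 - 1i), 3.
Their magnitudes are: 1.414, 1.414, 1.414, 1.414, 3.
Zeros with |z| < R = 2.0: (1 + 1i), (1 - 1i), (-1 + 1i), (-1 - 1i).
Count = 4.
By the argument principle, (1/2πi) ∮_{|z|=R} p'(z)/p(z) dz equals exactly this count.

Number of zeros inside |z| < 2.0: 4.


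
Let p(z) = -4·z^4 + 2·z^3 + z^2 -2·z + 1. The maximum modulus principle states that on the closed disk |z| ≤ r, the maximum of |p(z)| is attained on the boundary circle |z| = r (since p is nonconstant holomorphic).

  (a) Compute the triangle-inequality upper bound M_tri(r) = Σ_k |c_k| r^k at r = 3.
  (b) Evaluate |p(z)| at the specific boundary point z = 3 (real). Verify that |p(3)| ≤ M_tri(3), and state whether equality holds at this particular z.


Coefficients: c_0 = 1, c_1 = -2, c_2 = 1, c_3 = 2, c_4 = -4. Radius r = 3.
Part (a). Triangle bound: M_tri(r) = Σ_k |c_k| r^k
  = |1|·3^0 + |-2|·3^1 + |1|·3^2 + |2|·3^3 + |-4|·3^4
  = 1 + 6 + 9 + 54 + 324 = 394.
This bounds M(r) := max_{|z|=r} |p(z)| from above; equality holds iff all terms c_k z^k can be made to align in phase at a single z on |z|=r.
Part (b). At z = 3 (real, on the circle |z| = r):
  p(3) = (1)·3^0 + (-2)·3^1 + (1)·3^2 + (2)·3^3 + (-4)·3^4 = -266.
  |p(3)| = 266.
Check: |p(3)| = 266 ≤ 394 = M_tri(3). ✓ Equality does not hold at z = 3 (the coefficients have mixed signs, so the terms do not all align in phase there).

M_tri(3) = 394; |p(3)| = 266; equality at z=3: no.


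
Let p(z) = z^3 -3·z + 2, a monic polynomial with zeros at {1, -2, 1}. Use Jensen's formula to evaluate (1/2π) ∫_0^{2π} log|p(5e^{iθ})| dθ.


Zeros: -2, 1, 1; r = 5.
Inside |z| < r: -2, 1, 1. Outside (|z| ≥ r): ∅.
p(0) = 2, so log|p(0)| = log(2) = 0.6931.
Apply Jensen: I(r) = log|p(0)| + Σ_k log(r/|z_k|), summed over zeros inside |z| < r.
  log(r/|z_k|) for z_k = 1: log(5/1) = 1.6094
  log(r/|z_k|) for z_k = -2: log(5/2) = 0.9163
  log(r/|z_k|) for z_k = 1: log(5/1) = 1.6094
Sum over inside zeros: 4.1352.
I(r) = log|p(0)| + (inside sum) = 0.6931 + 4.1352 = 4.8283.
Closed form (all zeros inside, monic): I(r) = n·log(r) = 3·log(5) = 4.8283. ✓

I(r) ≈ 4.8283.


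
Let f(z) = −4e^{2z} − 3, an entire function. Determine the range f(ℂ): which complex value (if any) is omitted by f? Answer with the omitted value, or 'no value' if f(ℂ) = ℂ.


Little Picard bounds the complement of f(ℂ) to at most one point.
e^{2z} is never zero on ℂ, so -4·e^{2z} takes every value in ℂ ∖ {0}. Adding -3 shifts the range to ℂ ∖ {-3}. Thus f omits exactly the value -3.

Omitted value: -3.


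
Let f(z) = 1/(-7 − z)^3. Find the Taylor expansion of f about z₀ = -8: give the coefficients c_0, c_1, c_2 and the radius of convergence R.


Let w = z − z₀, so z = z₀ + w.
Then -7 − z = -7 − (z₀ + w) = (-7 − z₀) − w = 1 − w.
f(z) = 1/(1 − w)^3 = (1/(1)^3) · (1 − w/(1))^{−3}.
By the binomial series (1−u)^{−3} = Σ_{n≥0} C(n+2, 2) u^n for |u|<1, with u = w/(1):
  c_n = C(n+2, 2) / (1)^(n+3).
  c_0 = 1/(1)^3 = 1.
  c_1 = 3/(1)^4 = 3.
  c_2 = 6/(1)^5 = 6.
The series is valid for |w/d| < 1, i.e. |z − z₀| < |d|.
Radius of convergence: R = |-7 − z₀| = |1| = 1 (distance from z₀ to the singularity z = -7).

c_0 = 1, c_1 = 3, c_2 = 6; R = 1.


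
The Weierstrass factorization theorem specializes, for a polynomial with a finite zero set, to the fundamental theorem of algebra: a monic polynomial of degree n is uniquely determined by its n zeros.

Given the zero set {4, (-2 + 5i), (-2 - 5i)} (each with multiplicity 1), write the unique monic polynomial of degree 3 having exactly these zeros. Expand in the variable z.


The polynomial is p(z) = ∏_{α ∈ S} (z − α), where S = {4, (-2 + 5i), (-2 - 5i)}.
Expanding the product yields: p(z) = z^3 + 13·z -116.
Note conjugate pairs combine to real quadratics: (z − (-2+5i))(z − (-2−5i)) = z² + 4z + 29.
The resulting polynomial has degree 3 and real coefficients as required.

p(z) = z^3 + 13·z -116.


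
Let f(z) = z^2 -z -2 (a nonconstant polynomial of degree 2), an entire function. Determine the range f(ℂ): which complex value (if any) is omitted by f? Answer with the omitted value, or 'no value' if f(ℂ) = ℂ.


Little Picard bounds the complement of f(ℂ) to at most one point.
For every w ∈ ℂ, the equation p(z) − w = 0 is a nonconstant polynomial in z and hence has at least one root by the fundamental theorem of algebra. So p is surjective onto ℂ, omitting no value.

Omitted value: no value.


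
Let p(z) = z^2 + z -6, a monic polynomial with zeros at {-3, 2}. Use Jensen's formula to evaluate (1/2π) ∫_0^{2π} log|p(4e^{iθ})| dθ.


Zeros: -3, 2; r = 4.
Inside |z| < r: -3, 2. Outside (|z| ≥ r): ∅.
p(0) = -6, so log|p(0)| = log(6) = 1.7918.
Apply Jensen: I(r) = log|p(0)| + Σ_k log(r/|z_k|), summed over zeros inside |z| < r.
  log(r/|z_k|) for z_k = -3: log(4/3) = 0.2877
  log(r/|z_k|) for z_k = 2: log(4/2) = 0.6931
Sum over inside zeros: 0.9808.
I(r) = log|p(0)| + (inside sum) = 1.7918 + 0.9808 = 2.7726.
Closed form (all zeros inside, monic): I(r) = n·log(r) = 2·log(4) = 2.7726. ✓

I(r) ≈ 2.7726.


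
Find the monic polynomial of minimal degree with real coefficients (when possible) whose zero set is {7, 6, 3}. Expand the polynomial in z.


The polynomial is p(z) = ∏_{α ∈ S} (z − α), where S = {7, 6, 3}.
Expanding the product yields: p(z) = z^3 -16·z^2 + 81·z -126.
The resulting polynomial has degree 3 and real coefficients as required.

p(z) = z^3 -16·z^2 + 81·z -126.


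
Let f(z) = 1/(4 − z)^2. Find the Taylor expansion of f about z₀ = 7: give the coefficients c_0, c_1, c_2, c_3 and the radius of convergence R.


Let w = z − z₀, so z = z₀ + w.
Then 4 − z = 4 − (z₀ + w) = (4 − z₀) − w = -3 − w.
f(z) = 1/(-3 − w)^2 = (1/(-3)^2) · (1 − w/(-3))^{−2}.
By the binomial series (1−u)^{−2} = Σ_{n≥0} C(n+1, 1) u^n for |u|<1, with u = w/(-3):
  c_n = C(n+1, 1) / (-3)^(n+2).
  c_0 = 1/(-3)^2 = 1/9.
  c_1 = 2/(-3)^3 = -2/27.
  c_2 = 3/(-3)^4 = 1/27.
  c_3 = 4/(-3)^5 = -4/243.
The series is valid for |w/d| < 1, i.e. |z − z₀| < |d|.
Radius of convergence: R = |4 − z₀| = |-3| = 3 (distance from z₀ to the singularity z = 4).

c_0 = 1/9, c_1 = -2/27, c_2 = 1/27, c_3 = -4/243; R = 3.


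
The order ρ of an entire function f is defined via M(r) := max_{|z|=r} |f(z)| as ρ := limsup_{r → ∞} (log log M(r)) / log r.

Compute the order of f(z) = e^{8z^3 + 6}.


|e^{8z^3 + 6}| = e^{Re(8·z^3) + 6} ≤ e^{8|z|^3 + 6} = e^{8r^3 + 6} on |z| = r, so ρ ≤ 3. Choosing z on |z|=r so that 8·z^3 is real positive (always possible by picking arg z appropriately) gives |f(z)| = e^{8r^3 + 6}, matching the bound. The additive constant 6 does not affect log log M(r) ~ 3·log r. Hence ρ = 3.
Therefore ρ = 3.

Order ρ = 3.


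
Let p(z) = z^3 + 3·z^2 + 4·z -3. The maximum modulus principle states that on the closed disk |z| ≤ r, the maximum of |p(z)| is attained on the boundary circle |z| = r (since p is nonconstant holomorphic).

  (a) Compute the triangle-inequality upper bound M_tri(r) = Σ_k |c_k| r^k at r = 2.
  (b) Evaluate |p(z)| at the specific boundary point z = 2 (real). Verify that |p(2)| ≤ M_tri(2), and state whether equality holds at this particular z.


Coefficients: c_0 = -3, c_1 = 4, c_2 = 3, c_3 = 1. Radius r = 2.
Part (a). Triangle bound: M_tri(r) = Σ_k |c_k| r^k
  = |-3|·2^0 + |4|·2^1 + |3|·2^2 + |1|·2^3
  = 3 + 8 + 12 + 8 = 31.
This bounds M(r) := max_{|z|=r} |p(z)| from above; equality holds iff all terms c_k z^k can be made to align in phase at a single z on |z|=r.
Part (b). At z = 2 (real, on the circle |z| = r):
  p(2) = (-3)·2^0 + (4)·2^1 + (3)·2^2 + (1)·2^3 = 25.
  |p(2)| = 25.
Check: |p(2)| = 25 ≤ 31 = M_tri(2). ✓ Equality does not hold at z = 2 (the coefficients have mixed signs, so the terms do not all align in phase there).

M_tri(2) = 31; |p(2)| = 25; equality at z=2: no.


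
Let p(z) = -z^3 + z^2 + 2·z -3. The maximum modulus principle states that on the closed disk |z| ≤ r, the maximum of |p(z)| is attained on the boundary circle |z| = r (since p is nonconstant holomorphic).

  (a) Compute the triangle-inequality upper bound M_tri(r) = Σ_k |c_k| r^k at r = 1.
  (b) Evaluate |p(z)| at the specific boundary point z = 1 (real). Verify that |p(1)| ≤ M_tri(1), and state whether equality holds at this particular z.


Coefficients: c_0 = -3, c_1 = 2, c_2 = 1, c_3 = -1. Radius r = 1.
Part (a). Triangle bound: M_tri(r) = Σ_k |c_k| r^k
  = |-3|·1^0 + |2|·1^1 + |1|·1^2 + |-1|·1^3
  = 3 + 2 + 1 + 1 = 7.
This bounds M(r) := max_{|z|=r} |p(z)| from above; equality holds iff all terms c_k z^k can be made to align in phase at a single z on |z|=r.
Part (b). At z = 1 (real, on the circle |z| = r):
  p(1) = (-3)·1^0 + (2)·1^1 + (1)·1^2 + (-1)·1^3 = -1.
  |p(1)| = 1.
Check: |p(1)| = 1 ≤ 7 = M_tri(1). ✓ Equality does not hold at z = 1 (the coefficients have mixed signs, so the terms do not all align in phase there).

M_tri(1) = 7; |p(1)| = 1; equality at z=1: no.


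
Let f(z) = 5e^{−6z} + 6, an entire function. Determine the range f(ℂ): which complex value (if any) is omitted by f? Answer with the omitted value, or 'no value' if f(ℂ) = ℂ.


Little Picard bounds the complement of f(ℂ) to at most one point.
e^{−6z} is never zero on ℂ, so 5·e^{−6z} takes every value in ℂ ∖ {0}. Adding 6 shifts the range to ℂ ∖ {6}. Thus f omits exactly the value 6.

Omitted value: 6.


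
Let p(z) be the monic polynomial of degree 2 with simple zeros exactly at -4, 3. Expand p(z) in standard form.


The polynomial is p(z) = ∏_{α ∈ S} (z − α), where S = {-4, 3}.
Expanding the product yields: p(z) = z^2 + z -12.
The resulting polynomial has degree 2 and real coefficients as required.

p(z) = z^2 + z -12.


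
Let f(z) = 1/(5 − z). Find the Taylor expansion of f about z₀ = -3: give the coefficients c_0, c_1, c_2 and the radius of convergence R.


Let w = z − z₀, so z = z₀ + w.
Then 5 − z = 5 − (z₀ + w) = (5 − z₀) − w = 8 − w.
f(z) = 1/(8 − w) = (1/(8)) · 1/(1 − w/(8)) = Σ_{n≥0} w^n / (8)^(n+1).
So c_n = 1/(8)^(n+1):
  c_0 = 1/(8)^1 = 1/8.
  c_1 = 1/(8)^2 = 1/64.
  c_2 = 1/(8)^3 = 1/512.
The series is valid for |w/d| < 1, i.e. |z − z₀| < |d|.
Radius of convergence: R = |5 − z₀| = |8| = 8 (distance from z₀ to the singularity z = 5).

c_0 = 1/8, c_1 = 1/64, c_2 = 1/512; R = 8.


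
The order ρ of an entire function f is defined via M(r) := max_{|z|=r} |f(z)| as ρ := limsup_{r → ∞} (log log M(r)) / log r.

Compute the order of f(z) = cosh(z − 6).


cosh(w) is a linear combination of e^{iw} and e^{−iw} (or e^w, e^{−w} in the hyperbolic case), so |cosh(w)| ≤ e^{|w|}. With w = z − 6, |w| ≤ 1|z| + 6 = 1r + 6 on |z| = r, giving M(r) ≤ e^{1r + 6}, so ρ ≤ 1. On a suitable ray (z = it for sin/cos; z = t for sinh/cosh, t real → ∞), |cosh(z − 6)| grows like e^{1|t|}/2, so ρ ≥ 1. Hence ρ = 1.
Therefore ρ = 1.

Order ρ = 1.


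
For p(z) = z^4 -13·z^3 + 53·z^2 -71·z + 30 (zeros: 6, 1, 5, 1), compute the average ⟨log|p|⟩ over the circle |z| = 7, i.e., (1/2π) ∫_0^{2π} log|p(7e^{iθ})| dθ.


Zeros: 1, 1, 5, 6; r = 7.
Inside |z| < r: 1, 1, 5, 6. Outside (|z| ≥ r): ∅.
p(0) = 30, so log|p(0)| = log(30) = 3.4012.
Apply Jensen: I(r) = log|p(0)| + Σ_k log(r/|z_k|), summed over zeros inside |z| < r.
  log(r/|z_k|) for z_k = 6: log(7/6) = 0.1542
  log(r/|z_k|) for z_k = 1: log(7/1) = 1.9459
  log(r/|z_k|) for z_k = 5: log(7/5) = 0.3365
  log(r/|z_k|) for z_k = 1: log(7/1) = 1.9459
Sum over inside zeros: 4.3824.
I(r) = log|p(0)| + (inside sum) = 3.4012 + 4.3824 = 7.7836.
Closed form (all zeros inside, monic): I(r) = n·log(r) = 4·log(7) = 7.7836. ✓

I(r) ≈ 7.7836.


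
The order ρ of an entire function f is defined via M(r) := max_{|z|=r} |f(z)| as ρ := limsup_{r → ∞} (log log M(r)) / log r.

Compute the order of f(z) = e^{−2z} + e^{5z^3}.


Each summand is entire of order 1 and 3 respectively (as in the single-exponential case). The order of a sum is at most the max of the orders, so ρ ≤ 3. For the lower bound: on |z|=r choose arg z so that 5z^3 is real positive; then |e^{5z^3}| = e^{5r^3} while |e^{-2z}| ≤ e^{2r^1} = o(e^{5r^3}). So |f| ≥ e^{5r^3}(1 − o(1)) and ρ ≥ 3. Hence ρ = max(1, 3) = 3.
Therefore ρ = 3.

Order ρ = 3.


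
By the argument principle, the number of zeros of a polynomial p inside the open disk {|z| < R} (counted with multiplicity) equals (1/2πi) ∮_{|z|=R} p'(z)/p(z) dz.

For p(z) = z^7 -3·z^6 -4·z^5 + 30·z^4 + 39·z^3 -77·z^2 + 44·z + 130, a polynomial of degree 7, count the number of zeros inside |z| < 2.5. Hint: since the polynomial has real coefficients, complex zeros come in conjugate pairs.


The zeros of p are: (3 + 2i), (3 - 2i), (-2 + 1i), (-2 - 1i), -1, (1 + 1i), (1 - 1i).
Their magnitudes are: 3.606, 3.606, 2.236, 2.236, 1, 1.414, 1.414.
Zeros with |z| < R = 2.5: (-2 + 1i), (-2 - 1i), -1, (1 + 1i), (1 - 1i).
Count = 5.
By the argument principle, (1/2πi) ∮_{|z|=R} p'(z)/p(z) dz equals exactly this count.

Number of zeros inside |z| < 2.5: 5.


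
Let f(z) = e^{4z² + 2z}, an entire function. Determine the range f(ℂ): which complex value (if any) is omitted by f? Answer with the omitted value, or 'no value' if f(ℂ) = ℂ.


Little Picard bounds the complement of f(ℂ) to at most one point.
The exponent g(z) = 4z² + 2z is a nonconstant polynomial, hence surjective onto ℂ. So e^{g(z)} takes every value in {e^w : w ∈ ℂ} = ℂ ∖ {0}. Adding 0 shifts the range to ℂ ∖ {0}. f omits exactly 0.

Omitted value: 0.


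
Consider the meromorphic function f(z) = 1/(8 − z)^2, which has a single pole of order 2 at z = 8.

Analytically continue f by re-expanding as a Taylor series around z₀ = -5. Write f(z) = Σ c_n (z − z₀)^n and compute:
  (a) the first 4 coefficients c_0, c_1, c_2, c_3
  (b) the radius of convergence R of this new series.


Let w = z − z₀, so z = z₀ + w.
Then 8 − z = 8 − (z₀ + w) = (8 − z₀) − w = 13 − w.
f(z) = 1/(13 − w)^2 = (1/(13)^2) · (1 − w/(13))^{−2}.
By the binomial series (1−u)^{−2} = Σ_{n≥0} C(n+1, 1) u^n for |u|<1, with u = w/(13):
  c_n = C(n+1, 1) / (13)^(n+2).
  c_0 = 1/(13)^2 = 1/169.
  c_1 = 2/(13)^3 = 2/2197.
  c_2 = 3/(13)^4 = 3/28561.
  c_3 = 4/(13)^5 = 4/371293.
The series is valid for |w/d| < 1, i.e. |z − z₀| < |d|.
Radius of convergence: R = |8 − z₀| = |13| = 13 (distance from z₀ to the singularity z = 8).

c_0 = 1/169, c_1 = 2/2197, c_2 = 3/28561, c_3 = 4/371293; R = 13.


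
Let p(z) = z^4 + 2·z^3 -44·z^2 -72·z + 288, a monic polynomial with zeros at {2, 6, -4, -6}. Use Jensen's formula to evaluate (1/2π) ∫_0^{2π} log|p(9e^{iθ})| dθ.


Zeros: -6, -4, 2, 6; r = 9.
Inside |z| < r: -6, -4, 2, 6. Outside (|z| ≥ r): ∅.
p(0) = 288, so log|p(0)| = log(288) = 5.6630.
Apply Jensen: I(r) = log|p(0)| + Σ_k log(r/|z_k|), summed over zeros inside |z| < r.
  log(r/|z_k|) for z_k = 2: log(9/2) = 1.5041
  log(r/|z_k|) for z_k = 6: log(9/6) = 0.4055
  log(r/|z_k|) for z_k = -4: log(9/4) = 0.8109
  log(r/|z_k|) for z_k = -6: log(9/6) = 0.4055
Sum over inside zeros: 3.1259.
I(r) = log|p(0)| + (inside sum) = 5.6630 + 3.1259 = 8.7889.
Closed form (all zeros inside, monic): I(r) = n·log(r) = 4·log(9) = 8.7889. ✓

I(r) ≈ 8.7889.


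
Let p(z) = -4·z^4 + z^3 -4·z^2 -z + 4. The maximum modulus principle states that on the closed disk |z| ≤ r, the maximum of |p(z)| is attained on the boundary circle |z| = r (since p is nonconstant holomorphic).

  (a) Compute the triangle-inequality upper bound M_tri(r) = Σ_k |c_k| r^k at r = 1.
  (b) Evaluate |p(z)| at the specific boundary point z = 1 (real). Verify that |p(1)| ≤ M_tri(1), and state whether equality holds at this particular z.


Coefficients: c_0 = 4, c_1 = -1, c_2 = -4, c_3 = 1, c_4 = -4. Radius r = 1.
Part (a). Triangle bound: M_tri(r) = Σ_k |c_k| r^k
  = |4|·1^0 + |-1|·1^1 + |-4|·1^2 + |1|·1^3 + |-4|·1^4
  = 4 + 1 + 4 + 1 + 4 = 14.
This bounds M(r) := max_{|z|=r} |p(z)| from above; equality holds iff all terms c_k z^k can be made to align in phase at a single z on |z|=r.
Part (b). At z = 1 (real, on the circle |z| = r):
  p(1) = (4)·1^0 + (-1)·1^1 + (-4)·1^2 + (1)·1^3 + (-4)·1^4 = -4.
  |p(1)| = 4.
Check: |p(1)| = 4 ≤ 14 = M_tri(1). ✓ Equality does not hold at z = 1 (the coefficients have mixed signs, so the terms do not all align in phase there).

M_tri(1) = 14; |p(1)| = 4; equality at z=1: no.


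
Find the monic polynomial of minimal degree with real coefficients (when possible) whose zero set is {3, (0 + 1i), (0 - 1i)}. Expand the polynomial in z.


The polynomial is p(z) = ∏_{α ∈ S} (z − α), where S = {3, (0 + 1i), (0 - 1i)}.
Expanding the product yields: p(z) = z^3 -3·z^2 + z -3.
Note conjugate pairs combine to real quadratics: (z − (0+1i))(z − (0−1i)) = z² + 1.
The resulting polynomial has degree 3 and real coefficients as required.

p(z) = z^3 -3·z^2 + z -3.


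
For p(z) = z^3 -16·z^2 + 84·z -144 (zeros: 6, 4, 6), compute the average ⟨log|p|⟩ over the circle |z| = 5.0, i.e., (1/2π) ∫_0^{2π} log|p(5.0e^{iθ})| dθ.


Zeros: 4, 6, 6; r = 5.0.
Inside |z| < r: 4. Outside (|z| ≥ r): 6, 6.
p(0) = -144, so log|p(0)| = log(144) = 4.9698.
Apply Jensen: I(r) = log|p(0)| + Σ_k log(r/|z_k|), summed over zeros inside |z| < r.
  log(r/|z_k|) for z_k = 4: log(5.0/4) = 0.2231
  Outside zeros (6, 6) contribute nothing to the Jensen sum.
Sum over inside zeros: 0.2231.
I(r) = log|p(0)| + (inside sum) = 4.9698 + 0.2231 = 5.1930.
Note: since some zeros are outside |z| ≤ r, the simplified n·log(r) form does NOT apply — only the inside zeros contribute.

I(r) ≈ 5.1930.


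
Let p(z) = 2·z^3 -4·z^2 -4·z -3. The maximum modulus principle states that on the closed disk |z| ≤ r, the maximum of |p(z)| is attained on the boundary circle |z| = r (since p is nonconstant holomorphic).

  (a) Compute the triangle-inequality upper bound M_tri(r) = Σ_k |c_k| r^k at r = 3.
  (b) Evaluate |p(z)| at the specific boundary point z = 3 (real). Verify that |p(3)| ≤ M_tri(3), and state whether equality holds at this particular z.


Coefficients: c_0 = -3, c_1 = -4, c_2 = -4, c_3 = 2. Radius r = 3.
Part (a). Triangle bound: M_tri(r) = Σ_k |c_k| r^k
  = |-3|·3^0 + |-4|·3^1 + |-4|·3^2 + |2|·3^3
  = 3 + 12 + 36 + 54 = 105.
This bounds M(r) := max_{|z|=r} |p(z)| from above; equality holds iff all terms c_k z^k can be made to align in phase at a single z on |z|=r.
Part (b). At z = 3 (real, on the circle |z| = r):
  p(3) = (-3)·3^0 + (-4)·3^1 + (-4)·3^2 + (2)·3^3 = 3.
  |p(3)| = 3.
Check: |p(3)| = 3 ≤ 105 = M_tri(3). ✓ Equality does not hold at z = 3 (the coefficients have mixed signs, so the terms do not all align in phase there).

M_tri(3) = 105; |p(3)| = 3; equality at z=3: no.


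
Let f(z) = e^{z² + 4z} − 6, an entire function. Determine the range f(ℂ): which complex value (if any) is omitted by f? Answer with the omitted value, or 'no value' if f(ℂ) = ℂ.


Little Picard bounds the complement of f(ℂ) to at most one point.
The exponent g(z) = z² + 4z is a nonconstant polynomial, hence surjective onto ℂ. So e^{g(z)} takes every value in {e^w : w ∈ ℂ} = ℂ ∖ {0}. Adding -6 shifts the range to ℂ ∖ {-6}. f omits exactly -6.

Omitted value: -6.


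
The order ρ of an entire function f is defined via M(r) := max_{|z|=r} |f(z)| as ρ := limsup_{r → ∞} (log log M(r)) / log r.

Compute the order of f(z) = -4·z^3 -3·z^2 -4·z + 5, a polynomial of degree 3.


|f(z)| ≤ Σ|c_k|·r^k = O(r^3) as r → ∞. Polynomial growth is O(e^{r^ε}) for every ε > 0 (since r^3/e^{r^ε} → 0), so ρ ≤ ε for all ε > 0, i.e. ρ = 0. Every nonconstant polynomial has order 0.
Therefore ρ = 0.

Order ρ = 0.


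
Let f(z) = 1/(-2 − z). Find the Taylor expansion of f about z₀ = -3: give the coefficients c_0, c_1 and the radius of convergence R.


Let w = z − z₀, so z = z₀ + w.
Then -2 − z = -2 − (z₀ + w) = (-2 − z₀) − w = 1 − w.
f(z) = 1/(1 − w) = (1/(1)) · 1/(1 − w/(1)) = Σ_{n≥0} w^n / (1)^(n+1).
So c_n = 1/(1)^(n+1):
  c_0 = 1/(1)^1 = 1.
  c_1 = 1/(1)^2 = 1.
The series is valid for |w/d| < 1, i.e. |z − z₀| < |d|.
Radius of convergence: R = |-2 − z₀| = |1| = 1 (distance from z₀ to the singularity z = -2).

c_0 = 1, c_1 = 1; R = 1.


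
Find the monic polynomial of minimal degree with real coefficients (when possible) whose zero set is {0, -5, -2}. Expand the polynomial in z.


The polynomial is p(z) = ∏_{α ∈ S} (z − α), where S = {0, -5, -2}.
Expanding the product yields: p(z) = z^3 + 7·z^2 + 10·z.
The resulting polynomial has degree 3 and real coefficients as required.

p(z) = z^3 + 7·z^2 + 10·z.


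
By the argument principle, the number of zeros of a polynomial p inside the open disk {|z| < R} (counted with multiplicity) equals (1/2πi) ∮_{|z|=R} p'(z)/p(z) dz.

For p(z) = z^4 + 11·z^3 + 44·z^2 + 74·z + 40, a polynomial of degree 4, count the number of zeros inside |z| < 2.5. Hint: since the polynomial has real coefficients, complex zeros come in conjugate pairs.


The zeros of p are: -1, -4, (-3 + 1i), (-3 - 1i).
Their magnitudes are: 1, 4, 3.162, 3.162.
Zeros with |z| < R = 2.5: -1.
Count = 1.
By the argument principle, (1/2πi) ∮_{|z|=R} p'(z)/p(z) dz equals exactly this count.

Number of zeros inside |z| < 2.5: 1.


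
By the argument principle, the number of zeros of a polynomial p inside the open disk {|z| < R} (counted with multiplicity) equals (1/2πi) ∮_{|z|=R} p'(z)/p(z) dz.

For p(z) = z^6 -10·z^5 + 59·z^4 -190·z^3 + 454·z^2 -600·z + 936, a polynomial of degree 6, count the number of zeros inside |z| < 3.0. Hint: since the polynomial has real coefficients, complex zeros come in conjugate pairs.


The zeros of p are: (0 + 2i), (0 - 2i), (3 + 3i), (3 - 3i), (2 + 3i), (2 - 3i).
Their magnitudes are: 2, 2, 4.243, 4.243, 3.606, 3.606.
Zeros with |z| < R = 3.0: (0 + 2i), (0 - 2i).
Count = 2.
By the argument principle, (1/2πi) ∮_{|z|=R} p'(z)/p(z) dz equals exactly this count.

Number of zeros inside |z| < 3.0: 2.


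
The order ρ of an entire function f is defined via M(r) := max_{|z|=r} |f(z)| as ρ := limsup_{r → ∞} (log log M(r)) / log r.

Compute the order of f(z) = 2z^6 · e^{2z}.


M(r) = max_{|z|=r} |2|·|z|^6·|e^{2z}| = 2·r^6 · e^{2r^1} (the factors attain their maxima compatibly on |z|=r). Then log M(r) = log 2 + 6·log r + 2r^1, dominated by the last term, so log log M(r) ~ 1·log r. The polynomial factor 2z^6 contributes only a log r term and does not affect the order. ρ = 1.
Therefore ρ = 1.

Order ρ = 1.


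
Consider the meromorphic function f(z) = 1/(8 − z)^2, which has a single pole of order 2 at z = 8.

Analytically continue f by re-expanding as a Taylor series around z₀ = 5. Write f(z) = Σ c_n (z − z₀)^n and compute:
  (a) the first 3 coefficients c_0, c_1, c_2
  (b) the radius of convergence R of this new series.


Let w = z − z₀, so z = z₀ + w.
Then 8 − z = 8 − (z₀ + w) = (8 − z₀) − w = 3 − w.
f(z) = 1/(3 − w)^2 = (1/(3)^2) · (1 − w/(3))^{−2}.
By the binomial series (1−u)^{−2} = Σ_{n≥0} C(n+1, 1) u^n for |u|<1, with u = w/(3):
  c_n = C(n+1, 1) / (3)^(n+2).
  c_0 = 1/(3)^2 = 1/9.
  c_1 = 2/(3)^3 = 2/27.
  c_2 = 3/(3)^4 = 1/27.
The series is valid for |w/d| < 1, i.e. |z − z₀| < |d|.
Radius of convergence: R = |8 − z₀| = |3| = 3 (distance from z₀ to the singularity z = 8).

c_0 = 1/9, c_1 = 2/27, c_2 = 1/27; R = 3.


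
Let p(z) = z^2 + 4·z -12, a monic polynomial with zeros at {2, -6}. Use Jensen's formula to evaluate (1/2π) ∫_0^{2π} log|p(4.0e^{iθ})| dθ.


Zeros: -6, 2; r = 4.0.
Inside |z| < r: 2. Outside (|z| ≥ r): -6.
p(0) = -12, so log|p(0)| = log(12) = 2.4849.
Apply Jensen: I(r) = log|p(0)| + Σ_k log(r/|z_k|), summed over zeros inside |z| < r.
  log(r/|z_k|) for z_k = 2: log(4.0/2) = 0.6931
  Outside zeros (-6) contribute nothing to the Jensen sum.
Sum over inside zeros: 0.6931.
I(r) = log|p(0)| + (inside sum) = 2.4849 + 0.6931 = 3.1781.
Note: since some zeros are outside |z| ≤ r, the simplified n·log(r) form does NOT apply — only the inside zeros contribute.

I(r) ≈ 3.1781.


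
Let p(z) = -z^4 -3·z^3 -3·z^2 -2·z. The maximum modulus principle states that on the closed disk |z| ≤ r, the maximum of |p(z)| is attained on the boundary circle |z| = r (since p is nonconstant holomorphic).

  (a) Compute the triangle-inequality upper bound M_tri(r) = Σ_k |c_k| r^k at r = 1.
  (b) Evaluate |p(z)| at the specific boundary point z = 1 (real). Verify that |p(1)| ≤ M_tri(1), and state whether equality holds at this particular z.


Coefficients: c_0 = 0, c_1 = -2, c_2 = -3, c_3 = -3, c_4 = -1. Radius r = 1.
Part (a). Triangle bound: M_tri(r) = Σ_k |c_k| r^k
  = |0|·1^0 + |-2|·1^1 + |-3|·1^2 + |-3|·1^3 + |-1|·1^4
  = 0 + 2 + 3 + 3 + 1 = 9.
This bounds M(r) := max_{|z|=r} |p(z)| from above; equality holds iff all terms c_k z^k can be made to align in phase at a single z on |z|=r.
Part (b). At z = 1 (real, on the circle |z| = r):
  p(1) = (0)·1^0 + (-2)·1^1 + (-3)·1^2 + (-3)·1^3 + (-1)·1^4 = -9.
  |p(1)| = 9.
Since all nonzero coefficients share the same sign, |p(1)| = 9 = M_tri(1); the triangle bound is attained at z = 1, so in fact M(r) = 9.

M_tri(1) = 9; |p(1)| = 9; equality at z=1: yes.


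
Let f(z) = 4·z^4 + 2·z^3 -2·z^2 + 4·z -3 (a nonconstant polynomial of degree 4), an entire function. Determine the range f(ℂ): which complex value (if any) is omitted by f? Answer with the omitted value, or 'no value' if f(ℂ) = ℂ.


Little Picard bounds the complement of f(ℂ) to at most one point.
For every w ∈ ℂ, the equation p(z) − w = 0 is a nonconstant polynomial in z and hence has at least one root by the fundamental theorem of algebra. So p is surjective onto ℂ, omitting no value.

Omitted value: no value.


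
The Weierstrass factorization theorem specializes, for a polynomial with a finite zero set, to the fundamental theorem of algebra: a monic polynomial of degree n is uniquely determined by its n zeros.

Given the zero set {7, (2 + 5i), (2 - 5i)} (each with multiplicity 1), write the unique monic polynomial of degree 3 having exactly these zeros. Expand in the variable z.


The polynomial is p(z) = ∏_{α ∈ S} (z − α), where S = {7, (2 + 5i), (2 - 5i)}.
Expanding the product yields: p(z) = z^3 -11·z^2 + 57·z -203.
Note conjugate pairs combine to real quadratics: (z − (2+5i))(z − (2−5i)) = z² − 4z + 29.
The resulting polynomial has degree 3 and real coefficients as required.

p(z) = z^3 -11·z^2 + 57·z -203.


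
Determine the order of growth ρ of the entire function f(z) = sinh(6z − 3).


sinh(w) is a linear combination of e^{iw} and e^{−iw} (or e^w, e^{−w} in the hyperbolic case), so |sinh(w)| ≤ e^{|w|}. With w = 6z − 3, |w| ≤ 6|z| + 3 = 6r + 3 on |z| = r, giving M(r) ≤ e^{6r + 3}, so ρ ≤ 1. On a suitable ray (z = it for sin/cos; z = t for sinh/cosh, t real → ∞), |sinh(6z − 3)| grows like e^{6|t|}/2, so ρ ≥ 1. Hence ρ = 1.
Therefore ρ = 1.

Order ρ = 1.


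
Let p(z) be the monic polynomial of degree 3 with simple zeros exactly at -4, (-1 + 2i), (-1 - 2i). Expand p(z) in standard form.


The polynomial is p(z) = ∏_{α ∈ S} (z − α), where S = {-4, (-1 + 2i), (-1 - 2i)}.
Expanding the product yields: p(z) = z^3 + 6·z^2 + 13·z + 20.
Note conjugate pairs combine to real quadratics: (z − (-1+2i))(z − (-1−2i)) = z² + 2z + 5.
The resulting polynomial has degree 3 and real coefficients as required.

p(z) = z^3 + 6·z^2 + 13·z + 20.


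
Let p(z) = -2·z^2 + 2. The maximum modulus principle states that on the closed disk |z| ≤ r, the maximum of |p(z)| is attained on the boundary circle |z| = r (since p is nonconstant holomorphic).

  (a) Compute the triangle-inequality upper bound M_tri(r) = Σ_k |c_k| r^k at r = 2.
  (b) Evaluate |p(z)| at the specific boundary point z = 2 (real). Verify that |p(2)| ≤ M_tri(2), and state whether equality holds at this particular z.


Coefficients: c_0 = 2, c_1 = 0, c_2 = -2. Radius r = 2.
Part (a). Triangle bound: M_tri(r) = Σ_k |c_k| r^k
  = |2|·2^0 + |0|·2^1 + |-2|·2^2
  = 2 + 0 + 8 = 10.
This bounds M(r) := max_{|z|=r} |p(z)| from above; equality holds iff all terms c_k z^k can be made to align in phase at a single z on |z|=r.
Part (b). At z = 2 (real, on the circle |z| = r):
  p(2) = (2)·2^0 + (0)·2^1 + (-2)·2^2 = -6.
  |p(2)| = 6.
Check: |p(2)| = 6 ≤ 10 = M_tri(2). ✓ Equality does not hold at z = 2 (the coefficients have mixed signs, so the terms do not all align in phase there).

M_tri(2) = 10; |p(2)| = 6; equality at z=2: no.


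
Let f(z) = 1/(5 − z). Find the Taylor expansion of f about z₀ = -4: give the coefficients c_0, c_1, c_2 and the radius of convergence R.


Let w = z − z₀, so z = z₀ + w.
Then 5 − z = 5 − (z₀ + w) = (5 − z₀) − w = 9 − w.
f(z) = 1/(9 − w) = (1/(9)) · 1/(1 − w/(9)) = Σ_{n≥0} w^n / (9)^(n+1).
So c_n = 1/(9)^(n+1):
  c_0 = 1/(9)^1 = 1/9.
  c_1 = 1/(9)^2 = 1/81.
  c_2 = 1/(9)^3 = 1/729.
The series is valid for |w/d| < 1, i.e. |z − z₀| < |d|.
Radius of convergence: R = |5 − z₀| = |9| = 9 (distance from z₀ to the singularity z = 5).

c_0 = 1/9, c_1 = 1/81, c_2 = 1/729; R = 9.


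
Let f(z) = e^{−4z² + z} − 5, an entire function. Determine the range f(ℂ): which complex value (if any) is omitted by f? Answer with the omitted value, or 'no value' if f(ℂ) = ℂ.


Little Picard bounds the complement of f(ℂ) to at most one point.
The exponent g(z) = −4z² + z is a nonconstant polynomial, hence surjective onto ℂ. So e^{g(z)} takes every value in {e^w : w ∈ ℂ} = ℂ ∖ {0}. Adding -5 shifts the range to ℂ ∖ {-5}. f omits exactly -5.

Omitted value: -5.


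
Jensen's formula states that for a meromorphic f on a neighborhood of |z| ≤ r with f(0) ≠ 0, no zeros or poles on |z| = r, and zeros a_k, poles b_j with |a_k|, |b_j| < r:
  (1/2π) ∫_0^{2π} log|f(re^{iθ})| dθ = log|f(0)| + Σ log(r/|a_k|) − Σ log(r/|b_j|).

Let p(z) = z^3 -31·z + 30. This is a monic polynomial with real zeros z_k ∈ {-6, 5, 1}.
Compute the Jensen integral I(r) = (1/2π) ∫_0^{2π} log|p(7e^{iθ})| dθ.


Zeros: -6, 1, 5; r = 7.
Inside |z| < r: -6, 1, 5. Outside (|z| ≥ r): ∅.
p(0) = 30, so log|p(0)| = log(30) = 3.4012.
Apply Jensen: I(r) = log|p(0)| + Σ_k log(r/|z_k|), summed over zeros inside |z| < r.
  log(r/|z_k|) for z_k = -6: log(7/6) = 0.1542
  log(r/|z_k|) for z_k = 5: log(7/5) = 0.3365
  log(r/|z_k|) for z_k = 1: log(7/1) = 1.9459
Sum over inside zeros: 2.4365.
I(r) = log|p(0)| + (inside sum) = 3.4012 + 2.4365 = 5.8377.
Closed form (all zeros inside, monic): I(r) = n·log(r) = 3·log(7) = 5.8377. ✓

I(r) ≈ 5.8377.


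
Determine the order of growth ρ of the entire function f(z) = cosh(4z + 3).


cosh(w) is a linear combination of e^{iw} and e^{−iw} (or e^w, e^{−w} in the hyperbolic case), so |cosh(w)| ≤ e^{|w|}. With w = 4z + 3, |w| ≤ 4|z| + 3 = 4r + 3 on |z| = r, giving M(r) ≤ e^{4r + 3}, so ρ ≤ 1. On a suitable ray (z = it for sin/cos; z = t for sinh/cosh, t real → ∞), |cosh(4z + 3)| grows like e^{4|t|}/2, so ρ ≥ 1. Hence ρ = 1.
Therefore ρ = 1.

Order ρ = 1.


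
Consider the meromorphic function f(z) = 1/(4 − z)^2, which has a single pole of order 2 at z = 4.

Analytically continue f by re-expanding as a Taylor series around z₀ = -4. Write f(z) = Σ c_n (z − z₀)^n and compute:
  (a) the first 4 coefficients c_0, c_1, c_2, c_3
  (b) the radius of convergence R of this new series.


Let w = z − z₀, so z = z₀ + w.
Then 4 − z = 4 − (z₀ + w) = (4 − z₀) − w = 8 − w.
f(z) = 1/(8 − w)^2 = (1/(8)^2) · (1 − w/(8))^{−2}.
By the binomial series (1−u)^{−2} = Σ_{n≥0} C(n+1, 1) u^n for |u|<1, with u = w/(8):
  c_n = C(n+1, 1) / (8)^(n+2).
  c_0 = 1/(8)^2 = 1/64.
  c_1 = 2/(8)^3 = 1/256.
  c_2 = 3/(8)^4 = 3/4096.
  c_3 = 4/(8)^5 = 1/8192.
The series is valid for |w/d| < 1, i.e. |z − z₀| < |d|.
Radius of convergence: R = |4 − z₀| = |8| = 8 (distance from z₀ to the singularity z = 4).

c_0 = 1/64, c_1 = 1/256, c_2 = 3/4096, c_3 = 1/8192; R = 8.


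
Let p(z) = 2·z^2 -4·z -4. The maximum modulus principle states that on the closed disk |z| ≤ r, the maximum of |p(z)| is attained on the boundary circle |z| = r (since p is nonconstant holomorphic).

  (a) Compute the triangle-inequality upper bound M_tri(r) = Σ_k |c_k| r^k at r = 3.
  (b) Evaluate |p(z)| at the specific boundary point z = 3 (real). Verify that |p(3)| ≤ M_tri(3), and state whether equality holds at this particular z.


Coefficients: c_0 = -4, c_1 = -4, c_2 = 2. Radius r = 3.
Part (a). Triangle bound: M_tri(r) = Σ_k |c_k| r^k
  = |-4|·3^0 + |-4|·3^1 + |2|·3^2
  = 4 + 12 + 18 = 34.
This bounds M(r) := max_{|z|=r} |p(z)| from above; equality holds iff all terms c_k z^k can be made to align in phase at a single z on |z|=r.
Part (b). At z = 3 (real, on the circle |z| = r):
  p(3) = (-4)·3^0 + (-4)·3^1 + (2)·3^2 = 2.
  |p(3)| = 2.
Check: |p(3)| = 2 ≤ 34 = M_tri(3). ✓ Equality does not hold at z = 3 (the coefficients have mixed signs, so the terms do not all align in phase there).

M_tri(3) = 34; |p(3)| = 2; equality at z=3: no.


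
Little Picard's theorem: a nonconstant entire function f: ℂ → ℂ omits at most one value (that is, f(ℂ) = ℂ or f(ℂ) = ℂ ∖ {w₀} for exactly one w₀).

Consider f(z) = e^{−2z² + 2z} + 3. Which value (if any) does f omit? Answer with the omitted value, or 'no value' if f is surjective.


Little Picard bounds the complement of f(ℂ) to at most one point.
The exponent g(z) = −2z² + 2z is a nonconstant polynomial, hence surjective onto ℂ. So e^{g(z)} takes every value in {e^w : w ∈ ℂ} = ℂ ∖ {0}. Adding 3 shifts the range to ℂ ∖ {3}. f omits exactly 3.

Omitted value: 3.


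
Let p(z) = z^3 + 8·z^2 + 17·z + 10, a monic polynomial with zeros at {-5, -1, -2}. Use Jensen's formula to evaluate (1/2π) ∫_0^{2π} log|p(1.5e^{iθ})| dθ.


Zeros: -5, -2, -1; r = 1.5.
Inside |z| < r: -1. Outside (|z| ≥ r): -5, -2.
p(0) = 10, so log|p(0)| = log(10) = 2.3026.
Apply Jensen: I(r) = log|p(0)| + Σ_k log(r/|z_k|), summed over zeros inside |z| < r.
  log(r/|z_k|) for z_k = -1: log(1.5/1) = 0.4055
  Outside zeros (-5, -2) contribute nothing to the Jensen sum.
Sum over inside zeros: 0.4055.
I(r) = log|p(0)| + (inside sum) = 2.3026 + 0.4055 = 2.7081.
Note: since some zeros are outside |z| ≤ r, the simplified n·log(r) form does NOT apply — only the inside zeros contribute.

I(r) ≈ 2.7081.


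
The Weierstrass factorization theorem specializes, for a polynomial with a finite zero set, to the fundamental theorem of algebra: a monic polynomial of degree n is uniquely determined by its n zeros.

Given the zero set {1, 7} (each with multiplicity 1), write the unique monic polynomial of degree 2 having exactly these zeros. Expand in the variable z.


The polynomial is p(z) = ∏_{α ∈ S} (z − α), where S = {1, 7}.
Expanding the product yields: p(z) = z^2 -8·z + 7.
The resulting polynomial has degree 2 and real coefficients as required.

p(z) = z^2 -8·z + 7.
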